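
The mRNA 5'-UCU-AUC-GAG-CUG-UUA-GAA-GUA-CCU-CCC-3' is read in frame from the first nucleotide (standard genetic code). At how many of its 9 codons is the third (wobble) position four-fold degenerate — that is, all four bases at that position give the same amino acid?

Codon 1 UCU (Ser): third position 4-fold.
Codon 2 AUC (Ile): third position 3-fold.
Codon 3 GAG (Glu): third position 2-fold.
Codon 4 CUG (Leu): third position 4-fold.
Codon 5 UUA (Leu): third position 2-fold.
Codon 6 GAA (Glu): third position 2-fold.
Codon 7 GUA (Val): third position 4-fold.
Codon 8 CCU (Pro): third position 4-fold.
Codon 9 CCC (Pro): third position 4-fold.
Four-fold degenerate third positions: 5.

5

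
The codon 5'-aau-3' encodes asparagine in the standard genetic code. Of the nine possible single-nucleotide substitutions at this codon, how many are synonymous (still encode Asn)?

1

Position 1: none → 0 synonymous.
Position 2: none → 0 synonymous.
Position 3: AAC → 1 synonymous.
Total: 0 + 0 + 1 = 1.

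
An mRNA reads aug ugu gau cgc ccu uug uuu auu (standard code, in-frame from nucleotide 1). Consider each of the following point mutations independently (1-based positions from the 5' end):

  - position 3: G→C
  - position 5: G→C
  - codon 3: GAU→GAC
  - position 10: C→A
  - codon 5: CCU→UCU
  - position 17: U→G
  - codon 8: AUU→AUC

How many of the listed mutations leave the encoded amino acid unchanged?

Codon 1: AUG (Met) → AUC (Ile) — missense.
Codon 2: UGU (Cys) → UCU (Ser) — missense.
Codon 3: GAU (Asp) → GAC (Asp) — synonymous.
Codon 4: CGC (Arg) → AGC (Ser) — missense.
Codon 5: CCU (Pro) → UCU (Ser) — missense.
Codon 6: UUG (Leu) → UGG (Trp) — missense.
Codon 8: AUU (Ile) → AUC (Ile) — synonymous.
Synonymous: 2 of 7.

2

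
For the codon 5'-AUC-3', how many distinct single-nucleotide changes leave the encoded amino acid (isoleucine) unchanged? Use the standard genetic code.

2

Position 1: none → 0 synonymous.
Position 2: none → 0 synonymous.
Position 3: AUU, AUA → 2 synonymous.
Total: 0 + 0 + 2 = 2.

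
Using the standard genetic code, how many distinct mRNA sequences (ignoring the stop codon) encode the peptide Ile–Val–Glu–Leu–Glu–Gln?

576

Ile: 3 codons.
Val: 4 codons.
Glu: 2 codons.
Leu: 6 codons.
Glu: 2 codons.
Gln: 2 codons.
3 × 4 × 2 × 6 × 2 × 2 = 576.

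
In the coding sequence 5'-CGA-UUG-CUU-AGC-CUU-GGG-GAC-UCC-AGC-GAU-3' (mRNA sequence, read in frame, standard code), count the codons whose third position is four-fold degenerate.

Codon 1 CGA (Arg): third position 4-fold.
Codon 2 UUG (Leu): third position 2-fold.
Codon 3 CUU (Leu): third position 4-fold.
Codon 4 AGC (Ser): third position 2-fold.
Codon 5 CUU (Leu): third position 4-fold.
Codon 6 GGG (Gly): third position 4-fold.
Codon 7 GAC (Asp): third position 2-fold.
Codon 8 UCC (Ser): third position 4-fold.
Codon 9 AGC (Ser): third position 2-fold.
Codon 10 GAU (Asp): third position 2-fold.
Four-fold degenerate third positions: 5.

5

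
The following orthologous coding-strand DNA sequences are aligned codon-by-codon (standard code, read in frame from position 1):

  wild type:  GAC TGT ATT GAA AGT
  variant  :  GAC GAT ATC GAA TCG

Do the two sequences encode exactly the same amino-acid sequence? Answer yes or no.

no

Codon 1: GAC Asp / GAC Asp — identical.
Codon 2: TGT Cys / GAT Asp — nonsynonymous.
Codon 3: ATT Ile / ATC Ile — synonymous.
Codon 4: GAA Glu / GAA Glu — identical.
Codon 5: AGT Ser / TCG Ser — synonymous.
Nonsynonymous differences: 1 → different protein.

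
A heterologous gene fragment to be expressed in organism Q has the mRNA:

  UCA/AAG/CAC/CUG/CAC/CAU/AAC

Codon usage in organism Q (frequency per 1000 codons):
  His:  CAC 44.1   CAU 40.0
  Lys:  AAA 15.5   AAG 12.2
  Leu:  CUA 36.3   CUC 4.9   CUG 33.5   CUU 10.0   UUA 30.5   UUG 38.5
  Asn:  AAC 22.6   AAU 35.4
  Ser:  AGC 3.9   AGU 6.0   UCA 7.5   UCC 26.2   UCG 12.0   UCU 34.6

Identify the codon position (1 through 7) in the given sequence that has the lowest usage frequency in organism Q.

Codon 1 UCA (Ser): 7.5 per 1000.
Codon 2 AAG (Lys): 12.2 per 1000.
Codon 3 CAC (His): 44.1 per 1000.
Codon 4 CUG (Leu): 33.5 per 1000.
Codon 5 CAC (His): 44.1 per 1000.
Codon 6 CAU (His): 40.0 per 1000.
Codon 7 AAC (Asn): 22.6 per 1000.
Lowest frequency is 7.5 at codon 1.

1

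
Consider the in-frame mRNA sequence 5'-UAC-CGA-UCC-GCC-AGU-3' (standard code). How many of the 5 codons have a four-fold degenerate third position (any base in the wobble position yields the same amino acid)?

3

Codon 1 UAC (Tyr): third position 2-fold.
Codon 2 CGA (Arg): third position 4-fold.
Codon 3 UCC (Ser): third position 4-fold.
Codon 4 GCC (Ala): third position 4-fold.
Codon 5 AGU (Ser): third position 2-fold.
Four-fold degenerate third positions: 3.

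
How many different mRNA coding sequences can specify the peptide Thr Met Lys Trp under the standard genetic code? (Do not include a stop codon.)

8

Thr: 4 codons.
Met: 1 codon.
Lys: 2 codons.
Trp: 1 codon.
4 × 1 × 2 × 1 = 8.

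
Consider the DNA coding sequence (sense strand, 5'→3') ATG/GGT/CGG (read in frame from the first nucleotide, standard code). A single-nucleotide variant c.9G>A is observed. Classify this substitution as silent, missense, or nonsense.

Position 9 falls in codon 3: CGG → Arg.
After the substitution the codon is CGA → Arg.
Both encode Arg, so the change is synonymous.

silent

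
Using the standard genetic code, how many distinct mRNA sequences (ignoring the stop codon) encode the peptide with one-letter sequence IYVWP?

Ile: 3 codons.
Tyr: 2 codons.
Val: 4 codons.
Trp: 1 codon.
Pro: 4 codons.
3 × 2 × 4 × 1 × 4 = 96.

96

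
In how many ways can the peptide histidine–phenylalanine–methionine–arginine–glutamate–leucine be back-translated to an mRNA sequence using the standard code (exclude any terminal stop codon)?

His: 2 codons.
Phe: 2 codons.
Met: 1 codon.
Arg: 6 codons.
Glu: 2 codons.
Leu: 6 codons.
2 × 2 × 1 × 6 × 2 × 6 = 288.

288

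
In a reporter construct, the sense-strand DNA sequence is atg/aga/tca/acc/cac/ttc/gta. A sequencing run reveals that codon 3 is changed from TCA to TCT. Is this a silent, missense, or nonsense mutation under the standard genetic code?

Position 9 falls in codon 3: TCA → Ser.
After the substitution the codon is TCT → Ser.
Both encode Ser, so the change is synonymous.

silent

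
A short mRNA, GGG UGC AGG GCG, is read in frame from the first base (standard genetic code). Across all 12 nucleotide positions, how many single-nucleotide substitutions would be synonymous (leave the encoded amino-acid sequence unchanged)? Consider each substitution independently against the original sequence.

Codon 1 (GGG, Gly): 3 synonymous substitutions.
Codon 2 (UGC, Cys): 1 synonymous substitution.
Codon 3 (AGG, Arg): 2 synonymous substitutions.
Codon 4 (GCG, Ala): 3 synonymous substitutions.
Total: 3 + 1 + 2 + 3 = 9.

9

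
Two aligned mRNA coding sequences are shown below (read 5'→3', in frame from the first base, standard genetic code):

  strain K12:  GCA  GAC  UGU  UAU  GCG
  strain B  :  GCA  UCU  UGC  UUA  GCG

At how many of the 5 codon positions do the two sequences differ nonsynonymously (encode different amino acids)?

2

Codon 1: GCA Ala / GCA Ala — identical.
Codon 2: GAC Asp / UCU Ser — nonsynonymous.
Codon 3: UGU Cys / UGC Cys — synonymous.
Codon 4: UAU Tyr / UUA Leu — nonsynonymous.
Codon 5: GCG Ala / GCG Ala — identical.
Nonsynonymous differences: 2.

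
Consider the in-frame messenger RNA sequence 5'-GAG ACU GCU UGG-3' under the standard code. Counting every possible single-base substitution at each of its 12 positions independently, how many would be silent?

Codon 1 (GAG, Glu): 1 synonymous substitution.
Codon 2 (ACU, Thr): 3 synonymous substitutions.
Codon 3 (GCU, Ala): 3 synonymous substitutions.
Codon 4 (UGG, Trp): 0 synonymous substitutions.
Total: 1 + 3 + 3 + 0 = 7.

7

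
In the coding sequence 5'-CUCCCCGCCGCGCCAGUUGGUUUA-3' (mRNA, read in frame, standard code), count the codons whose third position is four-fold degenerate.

Codon 1 CUC (Leu): third position 4-fold.
Codon 2 CCC (Pro): third position 4-fold.
Codon 3 GCC (Ala): third position 4-fold.
Codon 4 GCG (Ala): third position 4-fold.
Codon 5 CCA (Pro): third position 4-fold.
Codon 6 GUU (Val): third position 4-fold.
Codon 7 GGU (Gly): third position 4-fold.
Codon 8 UUA (Leu): third position 2-fold.
Four-fold degenerate third positions: 7.

7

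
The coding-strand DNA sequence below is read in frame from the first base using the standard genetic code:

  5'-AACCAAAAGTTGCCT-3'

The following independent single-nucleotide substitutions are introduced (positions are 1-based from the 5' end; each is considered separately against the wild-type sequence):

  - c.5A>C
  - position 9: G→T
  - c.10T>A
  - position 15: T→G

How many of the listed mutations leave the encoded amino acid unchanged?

Codon 2: CAA (Gln) → CCA (Pro) — missense.
Codon 3: AAG (Lys) → AAT (Asn) — missense.
Codon 4: TTG (Leu) → ATG (Met) — missense.
Codon 5: CCT (Pro) → CCG (Pro) — synonymous.
Synonymous: 1 of 4.

1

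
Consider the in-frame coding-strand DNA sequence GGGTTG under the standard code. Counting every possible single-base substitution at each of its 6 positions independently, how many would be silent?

5

Codon 1 (GGG, Gly): 3 synonymous substitutions.
Codon 2 (TTG, Leu): 2 synonymous substitutions.
Total: 3 + 2 = 5.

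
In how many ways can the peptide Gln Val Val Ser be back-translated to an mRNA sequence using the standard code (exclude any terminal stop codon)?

192

Gln: 2 codons.
Val: 4 codons.
Val: 4 codons.
Ser: 6 codons.
2 × 4 × 4 × 6 = 192.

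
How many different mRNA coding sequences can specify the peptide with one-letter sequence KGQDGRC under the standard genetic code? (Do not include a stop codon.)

Lys: 2 codons.
Gly: 4 codons.
Gln: 2 codons.
Asp: 2 codons.
Gly: 4 codons.
Arg: 6 codons.
Cys: 2 codons.
2 × 4 × 2 × 2 × 4 × 6 × 2 = 1536.

1536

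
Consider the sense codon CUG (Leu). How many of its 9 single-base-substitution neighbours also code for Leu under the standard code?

Position 1: UUG → 1 synonymous.
Position 2: none → 0 synonymous.
Position 3: CUU, CUC, CUA → 3 synonymous.
Total: 1 + 0 + 3 = 4.

4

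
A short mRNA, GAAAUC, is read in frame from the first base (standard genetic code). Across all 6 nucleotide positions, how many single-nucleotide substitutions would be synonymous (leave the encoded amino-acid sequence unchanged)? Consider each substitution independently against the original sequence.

Codon 1 (GAA, Glu): 1 synonymous substitution.
Codon 2 (AUC, Ile): 2 synonymous substitutions.
Total: 1 + 2 = 3.

3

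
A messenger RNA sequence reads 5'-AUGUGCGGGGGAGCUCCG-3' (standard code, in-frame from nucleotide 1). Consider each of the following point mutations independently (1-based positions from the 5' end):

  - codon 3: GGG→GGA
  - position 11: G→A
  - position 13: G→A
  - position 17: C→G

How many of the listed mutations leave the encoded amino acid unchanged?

1

Codon 3: GGG (Gly) → GGA (Gly) — synonymous.
Codon 4: GGA (Gly) → GAA (Glu) — missense.
Codon 5: GCU (Ala) → ACU (Thr) — missense.
Codon 6: CCG (Pro) → CGG (Arg) — missense.
Synonymous: 1 of 4.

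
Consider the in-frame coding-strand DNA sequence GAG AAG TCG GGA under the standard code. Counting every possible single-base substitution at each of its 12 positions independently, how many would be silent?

Codon 1 (GAG, Glu): 1 synonymous substitution.
Codon 2 (AAG, Lys): 1 synonymous substitution.
Codon 3 (TCG, Ser): 3 synonymous substitutions.
Codon 4 (GGA, Gly): 3 synonymous substitutions.
Total: 1 + 1 + 3 + 3 = 8.

8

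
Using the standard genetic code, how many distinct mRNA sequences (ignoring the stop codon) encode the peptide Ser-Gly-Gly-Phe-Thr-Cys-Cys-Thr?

12288

Ser: 6 codons.
Gly: 4 codons.
Gly: 4 codons.
Phe: 2 codons.
Thr: 4 codons.
Cys: 2 codons.
Cys: 2 codons.
Thr: 4 codons.
6 × 4 × 4 × 2 × 4 × 2 × 2 × 4 = 12288.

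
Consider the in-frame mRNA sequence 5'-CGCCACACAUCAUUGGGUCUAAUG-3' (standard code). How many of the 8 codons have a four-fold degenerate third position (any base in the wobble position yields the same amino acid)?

Codon 1 CGC (Arg): third position 4-fold.
Codon 2 CAC (His): third position 2-fold.
Codon 3 ACA (Thr): third position 4-fold.
Codon 4 UCA (Ser): third position 4-fold.
Codon 5 UUG (Leu): third position 2-fold.
Codon 6 GGU (Gly): third position 4-fold.
Codon 7 CUA (Leu): third position 4-fold.
Codon 8 AUG (Met): third position 1-fold.
Four-fold degenerate third positions: 5.

5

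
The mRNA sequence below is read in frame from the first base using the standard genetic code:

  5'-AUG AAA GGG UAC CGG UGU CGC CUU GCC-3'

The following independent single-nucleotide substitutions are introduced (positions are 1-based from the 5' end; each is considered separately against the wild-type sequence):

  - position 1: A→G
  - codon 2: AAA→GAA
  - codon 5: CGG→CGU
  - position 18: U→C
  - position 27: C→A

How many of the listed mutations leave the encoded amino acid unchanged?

3

Codon 1: AUG (Met) → GUG (Val) — missense.
Codon 2: AAA (Lys) → GAA (Glu) — missense.
Codon 5: CGG (Arg) → CGU (Arg) — synonymous.
Codon 6: UGU (Cys) → UGC (Cys) — synonymous.
Codon 9: GCC (Ala) → GCA (Ala) — synonymous.
Synonymous: 3 of 5.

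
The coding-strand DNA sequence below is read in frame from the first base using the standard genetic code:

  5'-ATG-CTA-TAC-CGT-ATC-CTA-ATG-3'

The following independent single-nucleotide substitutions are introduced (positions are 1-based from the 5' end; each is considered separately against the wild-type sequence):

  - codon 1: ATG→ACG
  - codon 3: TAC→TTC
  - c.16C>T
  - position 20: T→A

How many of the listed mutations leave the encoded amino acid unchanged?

1

Codon 1: ATG (Met) → ACG (Thr) — missense.
Codon 3: TAC (Tyr) → TTC (Phe) — missense.
Codon 6: CTA (Leu) → TTA (Leu) — synonymous.
Codon 7: ATG (Met) → AAG (Lys) — missense.
Synonymous: 1 of 4.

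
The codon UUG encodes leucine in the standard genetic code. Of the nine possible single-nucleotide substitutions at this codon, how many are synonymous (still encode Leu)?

2

Position 1: CUG → 1 synonymous.
Position 2: none → 0 synonymous.
Position 3: UUA → 1 synonymous.
Total: 1 + 0 + 1 = 2.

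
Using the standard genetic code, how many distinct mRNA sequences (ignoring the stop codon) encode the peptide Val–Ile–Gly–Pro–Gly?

Val: 4 codons.
Ile: 3 codons.
Gly: 4 codons.
Pro: 4 codons.
Gly: 4 codons.
4 × 3 × 4 × 4 × 4 = 768.

768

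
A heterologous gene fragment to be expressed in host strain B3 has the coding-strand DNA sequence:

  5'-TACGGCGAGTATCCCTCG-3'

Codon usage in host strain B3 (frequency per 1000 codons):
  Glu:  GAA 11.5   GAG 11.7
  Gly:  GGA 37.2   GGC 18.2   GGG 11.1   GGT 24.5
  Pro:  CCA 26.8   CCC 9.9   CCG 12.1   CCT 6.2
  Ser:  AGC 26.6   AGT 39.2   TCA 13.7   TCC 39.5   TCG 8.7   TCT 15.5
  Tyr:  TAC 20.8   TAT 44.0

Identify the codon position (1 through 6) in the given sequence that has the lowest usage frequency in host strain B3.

6

Codon 1 TAC (Tyr): 20.8 per 1000.
Codon 2 GGC (Gly): 18.2 per 1000.
Codon 3 GAG (Glu): 11.7 per 1000.
Codon 4 TAT (Tyr): 44.0 per 1000.
Codon 5 CCC (Pro): 9.9 per 1000.
Codon 6 TCG (Ser): 8.7 per 1000.
Lowest frequency is 8.7 at codon 6.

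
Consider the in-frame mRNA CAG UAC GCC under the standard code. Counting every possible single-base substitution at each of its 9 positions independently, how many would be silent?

5

Codon 1 (CAG, Gln): 1 synonymous substitution.
Codon 2 (UAC, Tyr): 1 synonymous substitution.
Codon 3 (GCC, Ala): 3 synonymous substitutions.
Total: 1 + 1 + 3 = 5.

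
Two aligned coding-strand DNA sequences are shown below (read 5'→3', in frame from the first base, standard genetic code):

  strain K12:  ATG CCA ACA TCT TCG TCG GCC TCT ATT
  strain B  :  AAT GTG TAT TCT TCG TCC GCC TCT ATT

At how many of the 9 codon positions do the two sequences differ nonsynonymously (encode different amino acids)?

Codon 1: ATG Met / AAT Asn — nonsynonymous.
Codon 2: CCA Pro / GTG Val — nonsynonymous.
Codon 3: ACA Thr / TAT Tyr — nonsynonymous.
Codon 4: TCT Ser / TCT Ser — identical.
Codon 5: TCG Ser / TCG Ser — identical.
Codon 6: TCG Ser / TCC Ser — synonymous.
Codon 7: GCC Ala / GCC Ala — identical.
Codon 8: TCT Ser / TCT Ser — identical.
Codon 9: ATT Ile / ATT Ile — identical.
Nonsynonymous differences: 3.

3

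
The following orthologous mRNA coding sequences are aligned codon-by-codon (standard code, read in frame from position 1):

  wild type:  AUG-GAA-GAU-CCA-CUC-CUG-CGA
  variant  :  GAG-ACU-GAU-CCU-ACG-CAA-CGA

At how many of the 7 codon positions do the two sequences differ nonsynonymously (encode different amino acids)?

4

Codon 1: AUG Met / GAG Glu — nonsynonymous.
Codon 2: GAA Glu / ACU Thr — nonsynonymous.
Codon 3: GAU Asp / GAU Asp — identical.
Codon 4: CCA Pro / CCU Pro — synonymous.
Codon 5: CUC Leu / ACG Thr — nonsynonymous.
Codon 6: CUG Leu / CAA Gln — nonsynonymous.
Codon 7: CGA Arg / CGA Arg — identical.
Nonsynonymous differences: 4.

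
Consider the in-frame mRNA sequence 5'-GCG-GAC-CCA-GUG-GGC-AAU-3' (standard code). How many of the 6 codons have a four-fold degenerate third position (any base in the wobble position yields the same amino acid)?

Codon 1 GCG (Ala): third position 4-fold.
Codon 2 GAC (Asp): third position 2-fold.
Codon 3 CCA (Pro): third position 4-fold.
Codon 4 GUG (Val): third position 4-fold.
Codon 5 GGC (Gly): third position 4-fold.
Codon 6 AAU (Asn): third position 2-fold.
Four-fold degenerate third positions: 4.

4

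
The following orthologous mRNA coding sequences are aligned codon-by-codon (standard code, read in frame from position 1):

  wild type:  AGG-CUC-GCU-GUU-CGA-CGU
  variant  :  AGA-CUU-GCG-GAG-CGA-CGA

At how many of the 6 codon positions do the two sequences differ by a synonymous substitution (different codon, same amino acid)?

4

Codon 1: AGG Arg / AGA Arg — synonymous.
Codon 2: CUC Leu / CUU Leu — synonymous.
Codon 3: GCU Ala / GCG Ala — synonymous.
Codon 4: GUU Val / GAG Glu — nonsynonymous.
Codon 5: CGA Arg / CGA Arg — identical.
Codon 6: CGU Arg / CGA Arg — synonymous.
Synonymous differences: 4.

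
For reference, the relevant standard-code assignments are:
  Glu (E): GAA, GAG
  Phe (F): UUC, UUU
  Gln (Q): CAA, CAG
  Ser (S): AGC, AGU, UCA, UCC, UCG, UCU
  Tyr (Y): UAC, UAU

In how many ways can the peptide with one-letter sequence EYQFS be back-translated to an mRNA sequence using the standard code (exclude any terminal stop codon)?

Glu: 2 codons.
Tyr: 2 codons.
Gln: 2 codons.
Phe: 2 codons.
Ser: 6 codons.
2 × 2 × 2 × 2 × 6 = 96.

96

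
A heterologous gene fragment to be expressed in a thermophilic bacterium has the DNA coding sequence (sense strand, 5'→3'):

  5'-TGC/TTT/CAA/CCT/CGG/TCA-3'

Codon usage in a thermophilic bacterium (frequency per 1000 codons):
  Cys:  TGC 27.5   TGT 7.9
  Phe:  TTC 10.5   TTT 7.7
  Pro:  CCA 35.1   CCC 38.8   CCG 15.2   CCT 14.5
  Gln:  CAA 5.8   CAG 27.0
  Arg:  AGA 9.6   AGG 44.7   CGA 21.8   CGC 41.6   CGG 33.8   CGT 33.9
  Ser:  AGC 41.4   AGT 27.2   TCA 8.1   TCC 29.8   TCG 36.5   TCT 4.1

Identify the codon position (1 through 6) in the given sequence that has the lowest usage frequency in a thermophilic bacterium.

Codon 1 TGC (Cys): 27.5 per 1000.
Codon 2 TTT (Phe): 7.7 per 1000.
Codon 3 CAA (Gln): 5.8 per 1000.
Codon 4 CCT (Pro): 14.5 per 1000.
Codon 5 CGG (Arg): 33.8 per 1000.
Codon 6 TCA (Ser): 8.1 per 1000.
Lowest frequency is 5.8 at codon 3.

3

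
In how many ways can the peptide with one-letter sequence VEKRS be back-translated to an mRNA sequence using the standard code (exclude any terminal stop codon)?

576

Val: 4 codons.
Glu: 2 codons.
Lys: 2 codons.
Arg: 6 codons.
Ser: 6 codons.
4 × 2 × 2 × 6 × 6 = 576.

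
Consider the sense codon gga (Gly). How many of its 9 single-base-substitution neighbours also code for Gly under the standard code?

3

Position 1: none → 0 synonymous.
Position 2: none → 0 synonymous.
Position 3: GGU, GGC, GGG → 3 synonymous.
Total: 0 + 0 + 3 = 3.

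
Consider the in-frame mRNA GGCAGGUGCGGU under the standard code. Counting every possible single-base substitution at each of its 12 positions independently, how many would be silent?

9

Codon 1 (GGC, Gly): 3 synonymous substitutions.
Codon 2 (AGG, Arg): 2 synonymous substitutions.
Codon 3 (UGC, Cys): 1 synonymous substitution.
Codon 4 (GGU, Gly): 3 synonymous substitutions.
Total: 3 + 2 + 1 + 3 = 9.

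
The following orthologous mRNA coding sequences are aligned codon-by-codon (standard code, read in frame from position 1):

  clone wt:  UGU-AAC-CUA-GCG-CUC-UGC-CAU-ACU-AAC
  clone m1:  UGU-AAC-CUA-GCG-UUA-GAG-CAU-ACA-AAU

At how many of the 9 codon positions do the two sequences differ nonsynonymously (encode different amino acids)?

1

Codon 1: UGU Cys / UGU Cys — identical.
Codon 2: AAC Asn / AAC Asn — identical.
Codon 3: CUA Leu / CUA Leu — identical.
Codon 4: GCG Ala / GCG Ala — identical.
Codon 5: CUC Leu / UUA Leu — synonymous.
Codon 6: UGC Cys / GAG Glu — nonsynonymous.
Codon 7: CAU His / CAU His — identical.
Codon 8: ACU Thr / ACA Thr — synonymous.
Codon 9: AAC Asn / AAU Asn — synonymous.
Nonsynonymous differences: 1.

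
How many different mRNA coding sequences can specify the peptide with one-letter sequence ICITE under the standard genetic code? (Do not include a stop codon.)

144

Ile: 3 codons.
Cys: 2 codons.
Ile: 3 codons.
Thr: 4 codons.
Glu: 2 codons.
3 × 2 × 3 × 4 × 2 = 144.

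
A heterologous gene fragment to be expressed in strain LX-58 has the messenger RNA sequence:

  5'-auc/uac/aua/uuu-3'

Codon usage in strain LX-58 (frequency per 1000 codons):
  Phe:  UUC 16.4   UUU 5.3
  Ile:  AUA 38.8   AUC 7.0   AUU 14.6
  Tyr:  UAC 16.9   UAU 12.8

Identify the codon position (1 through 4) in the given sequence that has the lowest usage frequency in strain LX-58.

4

Codon 1 AUC (Ile): 7.0 per 1000.
Codon 2 UAC (Tyr): 16.9 per 1000.
Codon 3 AUA (Ile): 38.8 per 1000.
Codon 4 UUU (Phe): 5.3 per 1000.
Lowest frequency is 5.3 at codon 4.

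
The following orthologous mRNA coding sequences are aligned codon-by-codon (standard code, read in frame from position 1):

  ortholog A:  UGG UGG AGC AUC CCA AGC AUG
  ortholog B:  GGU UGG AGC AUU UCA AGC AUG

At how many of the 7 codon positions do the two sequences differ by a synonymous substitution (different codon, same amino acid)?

1

Codon 1: UGG Trp / GGU Gly — nonsynonymous.
Codon 2: UGG Trp / UGG Trp — identical.
Codon 3: AGC Ser / AGC Ser — identical.
Codon 4: AUC Ile / AUU Ile — synonymous.
Codon 5: CCA Pro / UCA Ser — nonsynonymous.
Codon 6: AGC Ser / AGC Ser — identical.
Codon 7: AUG Met / AUG Met — identical.
Synonymous differences: 1.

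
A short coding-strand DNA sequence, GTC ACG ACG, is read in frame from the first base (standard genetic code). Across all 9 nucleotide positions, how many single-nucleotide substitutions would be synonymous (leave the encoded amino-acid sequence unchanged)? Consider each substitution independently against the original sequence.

Codon 1 (GTC, Val): 3 synonymous substitutions.
Codon 2 (ACG, Thr): 3 synonymous substitutions.
Codon 3 (ACG, Thr): 3 synonymous substitutions.
Total: 3 + 3 + 3 = 9.

9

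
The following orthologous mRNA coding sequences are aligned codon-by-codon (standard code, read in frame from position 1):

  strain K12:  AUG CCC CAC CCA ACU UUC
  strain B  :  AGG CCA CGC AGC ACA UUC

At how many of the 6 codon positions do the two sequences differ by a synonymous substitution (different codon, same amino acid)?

2

Codon 1: AUG Met / AGG Arg — nonsynonymous.
Codon 2: CCC Pro / CCA Pro — synonymous.
Codon 3: CAC His / CGC Arg — nonsynonymous.
Codon 4: CCA Pro / AGC Ser — nonsynonymous.
Codon 5: ACU Thr / ACA Thr — synonymous.
Codon 6: UUC Phe / UUC Phe — identical.
Synonymous differences: 2.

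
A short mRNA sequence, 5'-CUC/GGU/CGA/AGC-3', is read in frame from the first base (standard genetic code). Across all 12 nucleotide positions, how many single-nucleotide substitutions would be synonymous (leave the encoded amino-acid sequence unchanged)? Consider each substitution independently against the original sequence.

Codon 1 (CUC, Leu): 3 synonymous substitutions.
Codon 2 (GGU, Gly): 3 synonymous substitutions.
Codon 3 (CGA, Arg): 4 synonymous substitutions.
Codon 4 (AGC, Ser): 1 synonymous substitution.
Total: 3 + 3 + 4 + 1 = 11.

11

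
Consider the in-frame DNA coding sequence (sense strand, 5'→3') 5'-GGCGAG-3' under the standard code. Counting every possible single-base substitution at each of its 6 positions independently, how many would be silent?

4

Codon 1 (GGC, Gly): 3 synonymous substitutions.
Codon 2 (GAG, Glu): 1 synonymous substitution.
Total: 3 + 1 = 4.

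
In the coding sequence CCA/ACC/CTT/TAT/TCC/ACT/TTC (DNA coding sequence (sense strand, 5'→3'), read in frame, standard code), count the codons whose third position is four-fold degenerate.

Codon 1 CCA (Pro): third position 4-fold.
Codon 2 ACC (Thr): third position 4-fold.
Codon 3 CTT (Leu): third position 4-fold.
Codon 4 TAT (Tyr): third position 2-fold.
Codon 5 TCC (Ser): third position 4-fold.
Codon 6 ACT (Thr): third position 4-fold.
Codon 7 TTC (Phe): third position 2-fold.
Four-fold degenerate third positions: 5.

5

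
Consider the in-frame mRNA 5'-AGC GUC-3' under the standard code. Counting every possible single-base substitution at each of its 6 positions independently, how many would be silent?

Codon 1 (AGC, Ser): 1 synonymous substitution.
Codon 2 (GUC, Val): 3 synonymous substitutions.
Total: 1 + 3 = 4.

4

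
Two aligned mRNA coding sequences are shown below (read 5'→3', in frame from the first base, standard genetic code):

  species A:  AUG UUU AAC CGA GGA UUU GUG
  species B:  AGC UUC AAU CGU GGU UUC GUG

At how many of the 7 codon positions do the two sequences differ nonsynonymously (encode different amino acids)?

1

Codon 1: AUG Met / AGC Ser — nonsynonymous.
Codon 2: UUU Phe / UUC Phe — synonymous.
Codon 3: AAC Asn / AAU Asn — synonymous.
Codon 4: CGA Arg / CGU Arg — synonymous.
Codon 5: GGA Gly / GGU Gly — synonymous.
Codon 6: UUU Phe / UUC Phe — synonymous.
Codon 7: GUG Val / GUG Val — identical.
Nonsynonymous differences: 1.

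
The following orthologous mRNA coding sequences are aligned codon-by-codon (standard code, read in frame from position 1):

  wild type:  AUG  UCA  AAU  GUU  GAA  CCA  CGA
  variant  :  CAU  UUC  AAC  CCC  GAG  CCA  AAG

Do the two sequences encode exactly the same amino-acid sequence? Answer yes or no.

Codon 1: AUG Met / CAU His — nonsynonymous.
Codon 2: UCA Ser / UUC Phe — nonsynonymous.
Codon 3: AAU Asn / AAC Asn — synonymous.
Codon 4: GUU Val / CCC Pro — nonsynonymous.
Codon 5: GAA Glu / GAG Glu — synonymous.
Codon 6: CCA Pro / CCA Pro — identical.
Codon 7: CGA Arg / AAG Lys — nonsynonymous.
Nonsynonymous differences: 4 → different protein.

no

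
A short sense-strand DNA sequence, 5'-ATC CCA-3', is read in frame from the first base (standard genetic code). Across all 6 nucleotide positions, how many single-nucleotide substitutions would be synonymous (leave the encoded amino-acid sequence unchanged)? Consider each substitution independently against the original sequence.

Codon 1 (ATC, Ile): 2 synonymous substitutions.
Codon 2 (CCA, Pro): 3 synonymous substitutions.
Total: 2 + 3 = 5.

5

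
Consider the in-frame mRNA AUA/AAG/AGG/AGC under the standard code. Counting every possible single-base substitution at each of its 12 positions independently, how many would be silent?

Codon 1 (AUA, Ile): 2 synonymous substitutions.
Codon 2 (AAG, Lys): 1 synonymous substitution.
Codon 3 (AGG, Arg): 2 synonymous substitutions.
Codon 4 (AGC, Ser): 1 synonymous substitution.
Total: 2 + 1 + 2 + 1 = 6.

6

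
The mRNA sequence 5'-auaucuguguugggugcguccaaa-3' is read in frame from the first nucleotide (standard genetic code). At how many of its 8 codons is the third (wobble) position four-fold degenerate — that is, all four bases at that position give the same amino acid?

Codon 1 AUA (Ile): third position 3-fold.
Codon 2 UCU (Ser): third position 4-fold.
Codon 3 GUG (Val): third position 4-fold.
Codon 4 UUG (Leu): third position 2-fold.
Codon 5 GGU (Gly): third position 4-fold.
Codon 6 GCG (Ala): third position 4-fold.
Codon 7 UCC (Ser): third position 4-fold.
Codon 8 AAA (Lys): third position 2-fold.
Four-fold degenerate third positions: 5.

5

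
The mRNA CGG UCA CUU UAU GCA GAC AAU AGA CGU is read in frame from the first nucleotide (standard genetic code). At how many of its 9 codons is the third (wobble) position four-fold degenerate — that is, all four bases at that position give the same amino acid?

Codon 1 CGG (Arg): third position 4-fold.
Codon 2 UCA (Ser): third position 4-fold.
Codon 3 CUU (Leu): third position 4-fold.
Codon 4 UAU (Tyr): third position 2-fold.
Codon 5 GCA (Ala): third position 4-fold.
Codon 6 GAC (Asp): third position 2-fold.
Codon 7 AAU (Asn): third position 2-fold.
Codon 8 AGA (Arg): third position 2-fold.
Codon 9 CGU (Arg): third position 4-fold.
Four-fold degenerate third positions: 5.

5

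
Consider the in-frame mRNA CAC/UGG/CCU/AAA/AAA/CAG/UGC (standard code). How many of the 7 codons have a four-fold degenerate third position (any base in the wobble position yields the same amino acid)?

1

Codon 1 CAC (His): third position 2-fold.
Codon 2 UGG (Trp): third position 1-fold.
Codon 3 CCU (Pro): third position 4-fold.
Codon 4 AAA (Lys): third position 2-fold.
Codon 5 AAA (Lys): third position 2-fold.
Codon 6 CAG (Gln): third position 2-fold.
Codon 7 UGC (Cys): third position 2-fold.
Four-fold degenerate third positions: 1.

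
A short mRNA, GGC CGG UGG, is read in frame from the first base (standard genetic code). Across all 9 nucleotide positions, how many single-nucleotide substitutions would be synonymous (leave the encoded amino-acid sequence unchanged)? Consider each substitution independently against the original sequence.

Codon 1 (GGC, Gly): 3 synonymous substitutions.
Codon 2 (CGG, Arg): 4 synonymous substitutions.
Codon 3 (UGG, Trp): 0 synonymous substitutions.
Total: 3 + 4 + 0 = 7.

7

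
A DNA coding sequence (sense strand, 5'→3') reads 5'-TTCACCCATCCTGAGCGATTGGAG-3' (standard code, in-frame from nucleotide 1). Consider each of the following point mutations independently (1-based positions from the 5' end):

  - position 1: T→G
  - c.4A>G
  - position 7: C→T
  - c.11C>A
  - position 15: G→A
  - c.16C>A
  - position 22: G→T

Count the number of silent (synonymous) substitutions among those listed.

2

Codon 1: TTC (Phe) → GTC (Val) — missense.
Codon 2: ACC (Thr) → GCC (Ala) — missense.
Codon 3: CAT (His) → TAT (Tyr) — missense.
Codon 4: CCT (Pro) → CAT (His) — missense.
Codon 5: GAG (Glu) → GAA (Glu) — synonymous.
Codon 6: CGA (Arg) → AGA (Arg) — synonymous.
Codon 8: GAG (Glu) → TAG (Stop) — nonsense.
Synonymous: 2 of 7.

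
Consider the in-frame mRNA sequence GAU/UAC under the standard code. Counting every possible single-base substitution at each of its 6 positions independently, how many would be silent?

2

Codon 1 (GAU, Asp): 1 synonymous substitution.
Codon 2 (UAC, Tyr): 1 synonymous substitution.
Total: 1 + 1 = 2.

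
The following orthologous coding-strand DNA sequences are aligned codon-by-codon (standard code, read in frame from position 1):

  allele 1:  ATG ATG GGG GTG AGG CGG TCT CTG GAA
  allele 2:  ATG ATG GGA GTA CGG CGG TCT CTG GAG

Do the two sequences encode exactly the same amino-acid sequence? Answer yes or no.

yes

Codon 1: ATG Met / ATG Met — identical.
Codon 2: ATG Met / ATG Met — identical.
Codon 3: GGG Gly / GGA Gly — synonymous.
Codon 4: GTG Val / GTA Val — synonymous.
Codon 5: AGG Arg / CGG Arg — synonymous.
Codon 6: CGG Arg / CGG Arg — identical.
Codon 7: TCT Ser / TCT Ser — identical.
Codon 8: CTG Leu / CTG Leu — identical.
Codon 9: GAA Glu / GAG Glu — synonymous.
Nonsynonymous differences: 0 → same protein.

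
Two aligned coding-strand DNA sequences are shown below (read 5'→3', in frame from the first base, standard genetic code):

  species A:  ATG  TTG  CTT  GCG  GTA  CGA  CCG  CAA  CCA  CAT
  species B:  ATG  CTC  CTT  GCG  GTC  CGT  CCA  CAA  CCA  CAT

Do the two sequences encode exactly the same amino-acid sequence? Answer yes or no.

yes

Codon 1: ATG Met / ATG Met — identical.
Codon 2: TTG Leu / CTC Leu — synonymous.
Codon 3: CTT Leu / CTT Leu — identical.
Codon 4: GCG Ala / GCG Ala — identical.
Codon 5: GTA Val / GTC Val — synonymous.
Codon 6: CGA Arg / CGT Arg — synonymous.
Codon 7: CCG Pro / CCA Pro — synonymous.
Codon 8: CAA Gln / CAA Gln — identical.
Codon 9: CCA Pro / CCA Pro — identical.
Codon 10: CAT His / CAT His — identical.
Nonsynonymous differences: 0 → same protein.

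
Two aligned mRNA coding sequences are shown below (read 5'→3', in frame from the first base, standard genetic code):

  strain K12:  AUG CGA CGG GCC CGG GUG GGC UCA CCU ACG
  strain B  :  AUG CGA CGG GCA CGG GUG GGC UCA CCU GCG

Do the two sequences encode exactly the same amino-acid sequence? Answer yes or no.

Codon 1: AUG Met / AUG Met — identical.
Codon 2: CGA Arg / CGA Arg — identical.
Codon 3: CGG Arg / CGG Arg — identical.
Codon 4: GCC Ala / GCA Ala — synonymous.
Codon 5: CGG Arg / CGG Arg — identical.
Codon 6: GUG Val / GUG Val — identical.
Codon 7: GGC Gly / GGC Gly — identical.
Codon 8: UCA Ser / UCA Ser — identical.
Codon 9: CCU Pro / CCU Pro — identical.
Codon 10: ACG Thr / GCG Ala — nonsynonymous.
Nonsynonymous differences: 1 → different protein.

no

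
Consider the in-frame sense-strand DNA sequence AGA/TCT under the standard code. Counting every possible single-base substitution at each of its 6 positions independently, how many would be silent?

Codon 1 (AGA, Arg): 2 synonymous substitutions.
Codon 2 (TCT, Ser): 3 synonymous substitutions.
Total: 2 + 3 = 5.

5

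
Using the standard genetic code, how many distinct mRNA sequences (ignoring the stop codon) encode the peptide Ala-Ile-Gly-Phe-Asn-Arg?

1152

Ala: 4 codons.
Ile: 3 codons.
Gly: 4 codons.
Phe: 2 codons.
Asn: 2 codons.
Arg: 6 codons.
4 × 3 × 4 × 2 × 2 × 6 = 1152.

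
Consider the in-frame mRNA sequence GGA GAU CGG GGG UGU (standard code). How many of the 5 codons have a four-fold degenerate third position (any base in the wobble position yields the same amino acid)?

Codon 1 GGA (Gly): third position 4-fold.
Codon 2 GAU (Asp): third position 2-fold.
Codon 3 CGG (Arg): third position 4-fold.
Codon 4 GGG (Gly): third position 4-fold.
Codon 5 UGU (Cys): third position 2-fold.
Four-fold degenerate third positions: 3.

3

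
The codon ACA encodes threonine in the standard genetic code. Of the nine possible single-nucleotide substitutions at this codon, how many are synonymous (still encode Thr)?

Position 1: none → 0 synonymous.
Position 2: none → 0 synonymous.
Position 3: ACT, ACC, ACG → 3 synonymous.
Total: 0 + 0 + 3 = 3.

3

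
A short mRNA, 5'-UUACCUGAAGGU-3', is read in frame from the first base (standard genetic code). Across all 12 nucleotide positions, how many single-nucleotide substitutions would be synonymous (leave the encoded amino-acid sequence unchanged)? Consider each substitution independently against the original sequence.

9

Codon 1 (UUA, Leu): 2 synonymous substitutions.
Codon 2 (CCU, Pro): 3 synonymous substitutions.
Codon 3 (GAA, Glu): 1 synonymous substitution.
Codon 4 (GGU, Gly): 3 synonymous substitutions.
Total: 2 + 3 + 1 + 3 = 9.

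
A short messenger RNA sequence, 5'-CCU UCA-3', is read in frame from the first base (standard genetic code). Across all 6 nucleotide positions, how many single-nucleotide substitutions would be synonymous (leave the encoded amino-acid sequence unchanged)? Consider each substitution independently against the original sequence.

Codon 1 (CCU, Pro): 3 synonymous substitutions.
Codon 2 (UCA, Ser): 3 synonymous substitutions.
Total: 3 + 3 = 6.

6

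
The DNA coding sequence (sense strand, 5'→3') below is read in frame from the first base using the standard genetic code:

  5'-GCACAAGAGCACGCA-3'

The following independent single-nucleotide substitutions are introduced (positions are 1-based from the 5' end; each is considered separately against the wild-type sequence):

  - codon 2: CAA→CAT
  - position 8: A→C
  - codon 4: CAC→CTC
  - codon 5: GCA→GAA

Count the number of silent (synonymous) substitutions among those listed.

Codon 2: CAA (Gln) → CAT (His) — missense.
Codon 3: GAG (Glu) → GCG (Ala) — missense.
Codon 4: CAC (His) → CTC (Leu) — missense.
Codon 5: GCA (Ala) → GAA (Glu) — missense.
Synonymous: 0 of 4.

0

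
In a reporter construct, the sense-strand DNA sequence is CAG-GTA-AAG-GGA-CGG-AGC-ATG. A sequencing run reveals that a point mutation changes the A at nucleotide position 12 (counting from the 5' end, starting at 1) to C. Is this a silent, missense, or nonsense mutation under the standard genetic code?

Position 12 falls in codon 4: GGA → Gly.
After the substitution the codon is GGC → Gly.
Both encode Gly, so the change is synonymous.

silent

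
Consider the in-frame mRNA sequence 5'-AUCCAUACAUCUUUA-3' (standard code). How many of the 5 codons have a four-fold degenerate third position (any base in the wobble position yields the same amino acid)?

Codon 1 AUC (Ile): third position 3-fold.
Codon 2 CAU (His): third position 2-fold.
Codon 3 ACA (Thr): third position 4-fold.
Codon 4 UCU (Ser): third position 4-fold.
Codon 5 UUA (Leu): third position 2-fold.
Four-fold degenerate third positions: 2.

2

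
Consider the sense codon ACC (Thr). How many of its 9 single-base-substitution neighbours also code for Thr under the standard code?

3

Position 1: none → 0 synonymous.
Position 2: none → 0 synonymous.
Position 3: ACT, ACA, ACG → 3 synonymous.
Total: 0 + 0 + 3 = 3.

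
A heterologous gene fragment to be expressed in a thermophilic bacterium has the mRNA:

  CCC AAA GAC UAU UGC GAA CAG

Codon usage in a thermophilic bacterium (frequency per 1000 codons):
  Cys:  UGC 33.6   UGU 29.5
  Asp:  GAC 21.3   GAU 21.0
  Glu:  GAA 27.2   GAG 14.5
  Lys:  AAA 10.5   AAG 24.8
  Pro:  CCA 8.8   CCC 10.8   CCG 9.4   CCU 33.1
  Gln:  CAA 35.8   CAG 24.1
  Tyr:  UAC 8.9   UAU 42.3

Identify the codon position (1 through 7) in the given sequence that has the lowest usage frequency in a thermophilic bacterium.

Codon 1 CCC (Pro): 10.8 per 1000.
Codon 2 AAA (Lys): 10.5 per 1000.
Codon 3 GAC (Asp): 21.3 per 1000.
Codon 4 UAU (Tyr): 42.3 per 1000.
Codon 5 UGC (Cys): 33.6 per 1000.
Codon 6 GAA (Glu): 27.2 per 1000.
Codon 7 CAG (Gln): 24.1 per 1000.
Lowest frequency is 10.5 at codon 2.

2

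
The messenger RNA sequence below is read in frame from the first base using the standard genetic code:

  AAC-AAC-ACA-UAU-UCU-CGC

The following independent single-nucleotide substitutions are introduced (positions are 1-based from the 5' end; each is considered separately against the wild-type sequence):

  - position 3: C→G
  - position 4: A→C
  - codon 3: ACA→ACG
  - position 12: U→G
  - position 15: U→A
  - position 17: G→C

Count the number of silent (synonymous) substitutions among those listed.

Codon 1: AAC (Asn) → AAG (Lys) — missense.
Codon 2: AAC (Asn) → CAC (His) — missense.
Codon 3: ACA (Thr) → ACG (Thr) — synonymous.
Codon 4: UAU (Tyr) → UAG (Stop) — nonsense.
Codon 5: UCU (Ser) → UCA (Ser) — synonymous.
Codon 6: CGC (Arg) → CCC (Pro) — missense.
Synonymous: 2 of 6.

2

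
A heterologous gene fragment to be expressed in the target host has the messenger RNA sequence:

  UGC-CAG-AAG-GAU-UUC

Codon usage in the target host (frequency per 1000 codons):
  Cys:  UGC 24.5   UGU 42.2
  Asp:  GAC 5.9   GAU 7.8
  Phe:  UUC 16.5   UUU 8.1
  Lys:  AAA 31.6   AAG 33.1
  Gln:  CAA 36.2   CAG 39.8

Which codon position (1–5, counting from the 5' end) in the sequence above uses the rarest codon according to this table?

Codon 1 UGC (Cys): 24.5 per 1000.
Codon 2 CAG (Gln): 39.8 per 1000.
Codon 3 AAG (Lys): 33.1 per 1000.
Codon 4 GAU (Asp): 7.8 per 1000.
Codon 5 UUC (Phe): 16.5 per 1000.
Lowest frequency is 7.8 at codon 4.

4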